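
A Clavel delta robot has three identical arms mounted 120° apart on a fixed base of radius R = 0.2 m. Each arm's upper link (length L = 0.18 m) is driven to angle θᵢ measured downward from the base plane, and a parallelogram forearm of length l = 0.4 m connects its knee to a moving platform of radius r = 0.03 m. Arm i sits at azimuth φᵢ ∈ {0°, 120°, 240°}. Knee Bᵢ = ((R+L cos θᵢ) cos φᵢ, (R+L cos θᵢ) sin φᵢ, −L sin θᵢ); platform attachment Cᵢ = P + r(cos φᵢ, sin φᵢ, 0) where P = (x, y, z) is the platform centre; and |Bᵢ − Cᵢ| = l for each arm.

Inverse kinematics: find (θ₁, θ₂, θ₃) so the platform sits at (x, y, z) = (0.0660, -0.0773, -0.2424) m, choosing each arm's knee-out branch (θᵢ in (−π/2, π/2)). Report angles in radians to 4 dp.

θ₁ = -0.1749, θ₂ = 0.8726, θ₃ = 0.0877

rotate P by −φ1: (0.0660, -0.0773, -0.2424)
  e−x'=0.1040;  (l²−L²−(e−x')²−y'²−z²)/2L = 0.1446
  γ=atan2(-0.2424,0.1040)=-1.1655;  ψ=arccos(0.5482)=0.9906;  θ1=γ+ψ≈-0.1749
rotate P by −φ2: (-0.0999, -0.0185, -0.2424)
  A=0.2699, B=-0.2424, C=(l²−L²−A²−y'²−z²)/(2L)=-0.0121
  θ2 = atan2(B,A) + arccos(C/0.3628) = 0.8726
arm 3 (φ=240.0°): x'=0.0339, y'=0.0958
  A cos θ + B sin θ = C:  0.1361·cos θ + -0.2424·sin θ = 0.1143
  θ3 = atan2(B,A) + arccos(C/0.2780) = 0.0877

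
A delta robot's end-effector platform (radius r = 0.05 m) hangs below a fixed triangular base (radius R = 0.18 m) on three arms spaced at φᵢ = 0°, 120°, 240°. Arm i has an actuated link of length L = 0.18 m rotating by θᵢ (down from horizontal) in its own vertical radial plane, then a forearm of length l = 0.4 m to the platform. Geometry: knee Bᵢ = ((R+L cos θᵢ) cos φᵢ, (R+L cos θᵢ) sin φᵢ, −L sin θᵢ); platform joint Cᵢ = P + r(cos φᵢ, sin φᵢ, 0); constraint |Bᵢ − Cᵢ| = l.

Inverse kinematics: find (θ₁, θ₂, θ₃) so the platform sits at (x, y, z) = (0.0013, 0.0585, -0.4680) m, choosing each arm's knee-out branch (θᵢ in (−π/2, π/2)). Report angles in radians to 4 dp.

θ₁ = 0.9597, θ₂ = 0.7852, θ₃ = 1.1343

arm 1 (φ=0.0°): x'=0.0013, y'=0.0585
  A=0.1287, B=-0.4680, C=(l²−L²−A²−y'²−z²)/(2L)=-0.3095
  θ1 = atan2(B,A) + arccos(C/0.4854) = 0.9597
rotate P by −φ2: (0.0500, -0.0304, -0.4680)
  A=0.0800, B=-0.4680, C=(l²−L²−A²−y'²−z²)/(2L)=-0.2743
  √(A²+B²)=0.4748;  θ2 = -1.4015+2.1867 ≈ 0.7852
arm 3 (φ=240.0°): x'=-0.0513, y'=-0.0281
  e−x'=0.1813;  (l²−L²−(e−x')²−y'²−z²)/2L = -0.3475
  θ3 = atan2(B,A) + arccos(C/0.5019) = 1.1343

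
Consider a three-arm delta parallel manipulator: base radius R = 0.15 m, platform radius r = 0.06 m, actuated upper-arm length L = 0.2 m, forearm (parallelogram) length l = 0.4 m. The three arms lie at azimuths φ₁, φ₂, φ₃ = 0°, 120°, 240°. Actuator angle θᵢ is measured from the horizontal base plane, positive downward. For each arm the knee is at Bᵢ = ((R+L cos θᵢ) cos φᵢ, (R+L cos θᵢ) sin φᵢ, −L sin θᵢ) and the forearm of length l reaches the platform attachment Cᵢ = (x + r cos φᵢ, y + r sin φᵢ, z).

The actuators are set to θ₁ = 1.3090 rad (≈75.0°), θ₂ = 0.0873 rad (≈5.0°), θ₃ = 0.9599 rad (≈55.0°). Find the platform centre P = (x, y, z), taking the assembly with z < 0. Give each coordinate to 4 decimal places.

(-0.1715, 0.1378, -0.4003)

arm 1 at φ=0.0°: (R−r)+L cos θ1 = 0.1418;  S1 = (0.1418, 0.0000, -0.1932)
arm 2 at φ=120.0°: (R−r)+L cos θ2 = 0.2892;  S2 = (-0.1446, 0.2505, -0.0174)
arm 3 at φ=240.0°: (R−r)+L cos θ3 = 0.2047;  S3 = (-0.1024, -0.1773, -0.1638)
|S₂|²−|S₁|² = 0.0265;  |S₃|²−|S₁|² = 0.0113
plane₁₂: -0.5728x+0.5010y+0.3515z = 0.0265
Cramer: x(z) = -0.0337+0.3441z;  y(z) = 0.0145-0.3082z
quadratic in z: (1.2134)z²+(0.2567)z+(-0.0917)=0, √Δ=0.7148 → z ∈ {-0.4003, 0.1887}; z = -0.4003 (taking z<0)
x = -0.1715, y = 0.1378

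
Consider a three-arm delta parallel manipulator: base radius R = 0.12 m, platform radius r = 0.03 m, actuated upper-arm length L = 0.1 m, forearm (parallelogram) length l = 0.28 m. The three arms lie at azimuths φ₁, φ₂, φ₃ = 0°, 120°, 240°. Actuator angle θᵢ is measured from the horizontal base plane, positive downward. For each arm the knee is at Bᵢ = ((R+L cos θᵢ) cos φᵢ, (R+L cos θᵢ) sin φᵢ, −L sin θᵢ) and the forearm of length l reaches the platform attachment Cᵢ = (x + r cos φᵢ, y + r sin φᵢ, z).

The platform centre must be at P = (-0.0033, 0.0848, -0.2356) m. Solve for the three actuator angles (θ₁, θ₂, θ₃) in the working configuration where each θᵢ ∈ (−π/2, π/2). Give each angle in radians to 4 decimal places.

φ1=0.0° → target in arm frame (-0.0033, 0.0848)
  A cos θ + B sin θ = C:  0.0933·cos θ + -0.2356·sin θ = -0.0150
  θ1 = atan2(B,A) + arccos(C/0.2534) = 0.4364
arm 2 (φ=120.0°): x'=0.0751, y'=-0.0395
  A cos θ + B sin θ = C:  0.0149·cos θ + -0.2356·sin θ = 0.0555
  √(A²+B²)=0.2361;  θ2 = -1.5076+1.3333 ≈ -0.1743
φ3=240.0° → target in arm frame (-0.0718, -0.0453)
  A=0.1618, B=-0.2356, C=(l²−L²−A²−y'²−z²)/(2L)=-0.0767
  √(A²+B²)=0.2858;  θ3 = -0.9690+1.8423 ≈ 0.8733

θ₁ = 0.4364, θ₂ = -0.1743, θ₃ = 0.8733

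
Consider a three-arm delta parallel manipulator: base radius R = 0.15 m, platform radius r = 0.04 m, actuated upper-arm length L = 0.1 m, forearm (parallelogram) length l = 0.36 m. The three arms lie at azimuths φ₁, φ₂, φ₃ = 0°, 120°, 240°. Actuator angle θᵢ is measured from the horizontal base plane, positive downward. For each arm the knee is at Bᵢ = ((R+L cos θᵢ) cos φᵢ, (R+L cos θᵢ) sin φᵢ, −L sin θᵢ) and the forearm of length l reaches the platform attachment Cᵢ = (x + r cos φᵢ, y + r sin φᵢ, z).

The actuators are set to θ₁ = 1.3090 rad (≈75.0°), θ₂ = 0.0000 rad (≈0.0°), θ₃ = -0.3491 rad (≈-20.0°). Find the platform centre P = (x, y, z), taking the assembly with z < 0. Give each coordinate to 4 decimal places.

(-0.1689, -0.0269, -0.2862)

arm 1 at φ=0.0°: ρ1 = 0.1359;  S1 = (0.1359, 0.0000, -0.0966)
S2 = (0.2100·cos120.0°, 0.2100·sin120.0°, 0.0000) = (-0.1050, 0.1819, 0.0000)
S3 = (0.2040·cos240.0°, 0.2040·sin240.0°, 0.0342) = (-0.1020, -0.1766, 0.0342)
|S₂|²−|S₁|² = 0.0163;  |S₃|²−|S₁|² = 0.0150
plane₁₂: -0.4818x+0.3637y+0.1932z = 0.0163
Cramer: x(z) = -0.0327+0.4761z;  y(z) = 0.0016+0.0994z
sphere 1 gives Az²+Bz+C=0 with A=1.2365, B=0.0330, C=-0.0919;  B²−4AC=0.4554;  roots -0.2862, 0.2595;  negative root z = -0.2862
x = -0.1689, y = -0.0269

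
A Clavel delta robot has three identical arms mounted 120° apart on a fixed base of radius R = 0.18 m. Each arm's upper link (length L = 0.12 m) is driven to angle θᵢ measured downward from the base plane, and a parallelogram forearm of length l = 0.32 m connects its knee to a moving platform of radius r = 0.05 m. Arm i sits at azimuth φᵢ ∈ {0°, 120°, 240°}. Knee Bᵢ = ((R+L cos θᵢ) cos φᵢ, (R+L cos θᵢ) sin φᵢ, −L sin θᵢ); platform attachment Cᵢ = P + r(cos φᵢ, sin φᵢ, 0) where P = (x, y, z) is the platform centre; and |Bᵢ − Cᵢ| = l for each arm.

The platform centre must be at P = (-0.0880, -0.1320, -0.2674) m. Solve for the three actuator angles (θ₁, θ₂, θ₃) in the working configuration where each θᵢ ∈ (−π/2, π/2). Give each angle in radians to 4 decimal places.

θ₁ = 1.3090, θ₂ = 1.2216, θ₃ = -0.3495

arm 1 (φ=0.0°): x'=-0.0880, y'=-0.1320
  A=0.2180, B=-0.2674, C=(l²−L²−A²−y'²−z²)/(2L)=-0.2019
  θ1 = atan2(B,A) + arccos(C/0.3450) = 1.3090
arm 2 (φ=120.0°): x'=-0.0703, y'=0.1422
  A=0.2003, B=-0.2674, C=(l²−L²−A²−y'²−z²)/(2L)=-0.1827
  θ2 = atan2(B,A) + arccos(C/0.3341) = 1.2216
arm 3 (φ=240.0°): x'=0.1583, y'=-0.0102
  e−x'=-0.0283;  (l²−L²−(e−x')²−y'²−z²)/2L = 0.0650
  θ3 = atan2(B,A) + arccos(C/0.2689) = -0.3495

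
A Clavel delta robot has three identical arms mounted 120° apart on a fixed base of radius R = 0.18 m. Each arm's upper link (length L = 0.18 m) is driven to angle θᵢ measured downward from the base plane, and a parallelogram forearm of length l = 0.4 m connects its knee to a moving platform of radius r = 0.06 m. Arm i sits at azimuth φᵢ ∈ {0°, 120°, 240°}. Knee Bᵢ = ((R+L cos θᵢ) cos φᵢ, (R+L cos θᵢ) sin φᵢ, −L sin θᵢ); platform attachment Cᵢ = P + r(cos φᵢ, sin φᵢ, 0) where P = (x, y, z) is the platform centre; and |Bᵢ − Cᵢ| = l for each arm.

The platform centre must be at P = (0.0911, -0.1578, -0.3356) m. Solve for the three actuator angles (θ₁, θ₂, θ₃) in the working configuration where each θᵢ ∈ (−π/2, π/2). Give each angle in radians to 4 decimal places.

φ1=0.0° → target in arm frame (0.0911, -0.1578)
  A=0.0289, B=-0.3356, C=(l²−L²−A²−y'²−z²)/(2L)=-0.0299
  θ1 = atan2(B,A) + arccos(C/0.3368) = 0.1748
rotate P by −φ2: (-0.1822, 0.0000, -0.3356)
  e−x'=0.3022;  (l²−L²−(e−x')²−y'²−z²)/2L = -0.2121
  θ2 = atan2(B,A) + arccos(C/0.4516) = 1.2220
rotate P by −φ3: (0.0911, 0.1578, -0.3356)
  A=0.0289, B=-0.3356, C=(l²−L²−A²−y'²−z²)/(2L)=-0.0299
  γ=atan2(-0.3356,0.0289)=-1.4849;  ψ=arccos(-0.0887)=1.6597;  θ3=γ+ψ≈0.1747

θ₁ = 0.1748, θ₂ = 1.2220, θ₃ = 0.1747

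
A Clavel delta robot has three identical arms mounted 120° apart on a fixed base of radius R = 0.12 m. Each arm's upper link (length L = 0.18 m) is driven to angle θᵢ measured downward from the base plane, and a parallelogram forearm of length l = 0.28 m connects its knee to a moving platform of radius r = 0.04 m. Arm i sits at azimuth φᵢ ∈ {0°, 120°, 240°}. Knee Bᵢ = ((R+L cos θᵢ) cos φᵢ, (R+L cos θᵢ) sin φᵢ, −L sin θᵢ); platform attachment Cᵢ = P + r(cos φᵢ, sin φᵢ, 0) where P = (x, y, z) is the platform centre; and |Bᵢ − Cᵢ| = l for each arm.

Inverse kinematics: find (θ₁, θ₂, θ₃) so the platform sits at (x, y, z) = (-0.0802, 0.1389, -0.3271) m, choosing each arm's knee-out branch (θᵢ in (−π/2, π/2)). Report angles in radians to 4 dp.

θ₁ = 1.3963, θ₂ = 0.3489, θ₃ = 1.3962

rotate P by −φ1: (-0.0802, 0.1389, -0.3271)
  A cos θ + B sin θ = C:  0.1602·cos θ + -0.3271·sin θ = -0.2943
  θ1 = atan2(B,A) + arccos(C/0.3642) = 1.3963
arm 2 (φ=120.0°): x'=0.1604, y'=0.0000
  A=-0.0804, B=-0.3271, C=(l²−L²−A²−y'²−z²)/(2L)=-0.1874
  θ2 = atan2(B,A) + arccos(C/0.3368) = 0.3489
φ3=240.0° → target in arm frame (-0.0802, -0.1389)
  e−x'=0.1602;  (l²−L²−(e−x')²−y'²−z²)/2L = -0.2943
  γ=atan2(-0.3271,0.1602)=-1.1154;  ψ=arccos(-0.8080)=2.5116;  θ3=γ+ψ≈1.3962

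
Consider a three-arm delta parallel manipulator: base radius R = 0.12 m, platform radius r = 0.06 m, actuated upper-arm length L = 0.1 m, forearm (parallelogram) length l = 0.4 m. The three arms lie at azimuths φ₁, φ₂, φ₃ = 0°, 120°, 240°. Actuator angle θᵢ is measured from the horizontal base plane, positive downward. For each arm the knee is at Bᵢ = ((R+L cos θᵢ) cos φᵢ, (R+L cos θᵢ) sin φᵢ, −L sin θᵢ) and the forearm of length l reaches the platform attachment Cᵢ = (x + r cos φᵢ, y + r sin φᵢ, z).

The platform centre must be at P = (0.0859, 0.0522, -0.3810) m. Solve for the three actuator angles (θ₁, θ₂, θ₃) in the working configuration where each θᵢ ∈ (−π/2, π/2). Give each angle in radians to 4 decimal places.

θ₁ = -0.0868, θ₂ = 0.2622, θ₃ = 0.6110

arm 1 (φ=0.0°): x'=0.0859, y'=0.0522
  e−x'=-0.0259;  (l²−L²−(e−x')²−y'²−z²)/2L = 0.0072
  θ1 = atan2(B,A) + arccos(C/0.3819) = -0.0868
φ2=120.0° → target in arm frame (0.0023, -0.1005)
  e−x'=0.0577;  (l²−L²−(e−x')²−y'²−z²)/2L = -0.0430
  √(A²+B²)=0.3854;  θ2 = -1.4204+1.6825 ≈ 0.2622
arm 3 (φ=240.0°): x'=-0.0882, y'=0.0483
  A=0.1482, B=-0.3810, C=(l²−L²−A²−y'²−z²)/(2L)=-0.0972
  γ=atan2(-0.3810,0.1482)=-1.1999;  ψ=arccos(-0.2378)=1.8109;  θ3=γ+ψ≈0.6110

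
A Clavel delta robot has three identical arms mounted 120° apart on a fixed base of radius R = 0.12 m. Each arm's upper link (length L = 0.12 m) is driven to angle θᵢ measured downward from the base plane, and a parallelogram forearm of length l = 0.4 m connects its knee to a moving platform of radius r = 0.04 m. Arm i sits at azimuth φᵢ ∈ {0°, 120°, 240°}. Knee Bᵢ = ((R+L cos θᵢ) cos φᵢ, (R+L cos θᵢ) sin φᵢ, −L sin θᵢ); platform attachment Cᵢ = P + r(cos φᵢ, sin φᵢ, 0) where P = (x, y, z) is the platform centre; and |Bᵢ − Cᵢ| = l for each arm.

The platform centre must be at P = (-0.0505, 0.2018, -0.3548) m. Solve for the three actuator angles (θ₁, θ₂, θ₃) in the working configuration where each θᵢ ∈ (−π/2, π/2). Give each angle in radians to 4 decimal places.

θ₁ = 0.7851, θ₂ = -0.3489, θ₃ = 1.1343

rotate P by −φ1: (-0.0505, 0.2018, -0.3548)
  A=0.1305, B=-0.3548, C=(l²−L²−A²−y'²−z²)/(2L)=-0.1585
  γ=atan2(-0.3548,0.1305)=-1.2183;  ψ=arccos(-0.4192)=2.0034;  θ1=γ+ψ≈0.7851
rotate P by −φ2: (0.2000, -0.0572, -0.3548)
  A=-0.1200, B=-0.3548, C=(l²−L²−A²−y'²−z²)/(2L)=0.0085
  √(A²+B²)=0.3745;  θ2 = -1.8970+1.5480 ≈ -0.3489
arm 3 (φ=240.0°): x'=-0.1495, y'=-0.1446
  A=0.2295, B=-0.3548, C=(l²−L²−A²−y'²−z²)/(2L)=-0.2245
  θ3 = atan2(B,A) + arccos(C/0.4226) = 1.1343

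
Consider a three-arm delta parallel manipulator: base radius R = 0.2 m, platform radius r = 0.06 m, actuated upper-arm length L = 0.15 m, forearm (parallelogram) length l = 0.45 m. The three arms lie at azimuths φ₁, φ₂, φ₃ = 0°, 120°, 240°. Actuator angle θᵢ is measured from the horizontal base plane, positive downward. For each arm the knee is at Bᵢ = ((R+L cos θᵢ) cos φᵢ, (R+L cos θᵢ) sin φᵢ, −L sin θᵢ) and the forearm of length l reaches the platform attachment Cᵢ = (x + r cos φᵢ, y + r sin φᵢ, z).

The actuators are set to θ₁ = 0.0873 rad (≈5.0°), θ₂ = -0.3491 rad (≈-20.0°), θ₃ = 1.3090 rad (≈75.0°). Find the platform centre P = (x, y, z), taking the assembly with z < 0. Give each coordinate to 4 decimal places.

centre 1 = (0.2894·cos0.0°, 0.2894·sin0.0°, -0.0131) = (0.2894, 0.0000, -0.0131)
centre 2 = (0.2810·cos120.0°, 0.2810·sin120.0°, 0.0513) = (-0.1405, 0.2433, 0.0513)
centre 3 = (0.1788·cos240.0°, 0.1788·sin240.0°, -0.1449) = (-0.0894, -0.1549, -0.1449)
eliminate P² terms by subtracting sphere 1 from 2 and 3
plane₁₂: -0.8598x+0.4866y+0.1288z = -0.0024
Cramer: x(z) = 0.0249-0.1392z;  y(z) = 0.0391-0.5106z
quadratic in z: (1.2801)z²+(0.0599)z+(-0.1308)=0, √Δ=0.8206 → z ∈ {-0.3439, 0.2971}; z = -0.3439 (taking z<0)
x = 0.0728, y = 0.2147

(0.0728, 0.2147, -0.3439)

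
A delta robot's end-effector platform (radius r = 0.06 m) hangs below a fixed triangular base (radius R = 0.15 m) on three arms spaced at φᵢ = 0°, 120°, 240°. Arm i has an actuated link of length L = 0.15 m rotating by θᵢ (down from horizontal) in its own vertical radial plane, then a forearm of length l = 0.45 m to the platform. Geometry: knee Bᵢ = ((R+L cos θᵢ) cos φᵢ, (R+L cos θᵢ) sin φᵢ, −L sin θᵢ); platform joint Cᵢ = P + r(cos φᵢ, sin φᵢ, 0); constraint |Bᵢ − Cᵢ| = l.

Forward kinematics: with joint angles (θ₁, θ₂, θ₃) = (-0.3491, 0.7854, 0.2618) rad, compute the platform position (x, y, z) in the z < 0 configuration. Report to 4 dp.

O1 = (0.2310·cos0.0°, 0.2310·sin0.0°, 0.0513) = (0.2310, 0.0000, 0.0513)
arm 2 at φ=120.0°: ρ2 = 0.1961;  O2 = (-0.0980, 0.1698, -0.1061)
O3 = (0.2349·cos240.0°, 0.2349·sin240.0°, -0.0388) = (-0.1174, -0.2034, -0.0388)
|O₂|²−|O₁|² = -0.0063;  |O₃|²−|O₁|² = 0.0007
linear system: -0.6580x+0.3396y = -0.0063−-0.3147z; -0.6968x+-0.4068y = 0.0007−-0.1803z
Cramer: x(z) = 0.0046-0.3753z;  y(z) = -0.0096+0.1997z
into |P−O₁|² = l²: 1.1807z² + 0.0635z + -0.1485 = 0;  Δ = 0.7055;  z = -0.3826 or 0.3288 → z<0 root = -0.3826
x = 0.1482, y = -0.0860

(0.1482, -0.0860, -0.3826)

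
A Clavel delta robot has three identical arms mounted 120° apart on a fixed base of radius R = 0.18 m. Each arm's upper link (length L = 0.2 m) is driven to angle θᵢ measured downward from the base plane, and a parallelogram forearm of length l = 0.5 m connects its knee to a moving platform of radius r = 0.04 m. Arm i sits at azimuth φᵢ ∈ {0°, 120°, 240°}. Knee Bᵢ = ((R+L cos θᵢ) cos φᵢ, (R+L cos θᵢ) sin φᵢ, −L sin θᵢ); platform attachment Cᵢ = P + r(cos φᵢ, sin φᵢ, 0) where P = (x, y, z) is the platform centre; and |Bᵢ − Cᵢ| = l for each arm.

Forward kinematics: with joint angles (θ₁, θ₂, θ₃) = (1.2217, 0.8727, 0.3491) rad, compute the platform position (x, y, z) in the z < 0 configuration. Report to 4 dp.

(-0.1429, -0.0950, -0.5308)

φ1=0.0°: virtual centre (0.2084, 0.0000, -0.1879), radius l
φ2=120.0°: virtual centre (-0.1343, 0.2326, -0.1532), radius l
arm 3 at φ=240.0°: (R−r)+L cos θ3 = 0.3279;  O3 = (-0.1640, -0.2840, -0.0684)
eliminate P² terms by subtracting sphere 1 from 2 and 3
[-0.6854 0.4651 0.0694]·P = 0.0168;  [-0.7448 -0.5680 0.2391]·P = 0.0335
Cramer: x(z) = -0.0342+0.2048z;  y(z) = -0.0141+0.1524z
quadratic in z: (1.0651)z²+(0.2722)z+(-0.1556)=0, √Δ=0.8586 → z ∈ {-0.5308, 0.2753}; z = -0.5308 (taking z<0)
x = -0.1429, y = -0.0950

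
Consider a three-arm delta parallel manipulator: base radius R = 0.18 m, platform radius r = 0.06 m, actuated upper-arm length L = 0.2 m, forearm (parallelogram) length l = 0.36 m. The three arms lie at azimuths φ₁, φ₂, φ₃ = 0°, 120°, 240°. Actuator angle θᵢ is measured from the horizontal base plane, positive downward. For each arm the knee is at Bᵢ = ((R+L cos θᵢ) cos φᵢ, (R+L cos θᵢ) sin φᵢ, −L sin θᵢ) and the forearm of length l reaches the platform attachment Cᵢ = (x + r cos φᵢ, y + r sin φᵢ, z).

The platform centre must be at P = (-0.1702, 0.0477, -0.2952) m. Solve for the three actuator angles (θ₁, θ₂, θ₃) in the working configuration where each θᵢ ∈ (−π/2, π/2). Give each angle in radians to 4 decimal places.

θ₁ = 1.3091, θ₂ = 0.0873, θ₃ = 0.5239

rotate P by −φ1: (-0.1702, 0.0477, -0.2952)
  e−x'=0.2902;  (l²−L²−(e−x')²−y'²−z²)/2L = -0.2101
  √(A²+B²)=0.4140;  θ1 = -0.7939+2.1031 ≈ 1.3091
arm 2 (φ=120.0°): x'=0.1264, y'=0.1235
  A=-0.0064, B=-0.2952, C=(l²−L²−A²−y'²−z²)/(2L)=-0.0321
  √(A²+B²)=0.2953;  θ2 = -1.5925+1.6798 ≈ 0.0873
rotate P by −φ3: (0.0438, -0.1712, -0.2952)
  A=0.0762, B=-0.2952, C=(l²−L²−A²−y'²−z²)/(2L)=-0.0817
  θ3 = atan2(B,A) + arccos(C/0.3049) = 0.5239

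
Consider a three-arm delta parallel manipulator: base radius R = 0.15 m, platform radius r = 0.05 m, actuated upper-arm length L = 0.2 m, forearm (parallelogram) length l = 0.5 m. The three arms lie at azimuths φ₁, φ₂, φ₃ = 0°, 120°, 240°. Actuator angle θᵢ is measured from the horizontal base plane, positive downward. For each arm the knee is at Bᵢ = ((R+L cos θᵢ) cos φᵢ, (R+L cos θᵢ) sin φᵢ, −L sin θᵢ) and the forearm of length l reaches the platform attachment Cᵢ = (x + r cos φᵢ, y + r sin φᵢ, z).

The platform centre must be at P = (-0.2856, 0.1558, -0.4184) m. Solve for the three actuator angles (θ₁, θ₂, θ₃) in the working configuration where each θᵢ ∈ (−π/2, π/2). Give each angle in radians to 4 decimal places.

φ1=0.0° → target in arm frame (-0.2856, 0.1558)
  A=0.3856, B=-0.4184, C=(l²−L²−A²−y'²−z²)/(2L)=-0.3450
  θ1 = atan2(B,A) + arccos(C/0.5690) = 1.3962
arm 2 (φ=120.0°): x'=0.2777, y'=0.1694
  A=-0.1777, B=-0.4184, C=(l²−L²−A²−y'²−z²)/(2L)=-0.0634
  θ2 = atan2(B,A) + arccos(C/0.4546) = -0.2618
arm 3 (φ=240.0°): x'=0.0079, y'=-0.3252
  e−x'=0.0921;  (l²−L²−(e−x')²−y'²−z²)/2L = -0.1983
  √(A²+B²)=0.4284;  θ3 = -1.3541+2.0520 ≈ 0.6980

θ₁ = 1.3962, θ₂ = -0.2618, θ₃ = 0.6980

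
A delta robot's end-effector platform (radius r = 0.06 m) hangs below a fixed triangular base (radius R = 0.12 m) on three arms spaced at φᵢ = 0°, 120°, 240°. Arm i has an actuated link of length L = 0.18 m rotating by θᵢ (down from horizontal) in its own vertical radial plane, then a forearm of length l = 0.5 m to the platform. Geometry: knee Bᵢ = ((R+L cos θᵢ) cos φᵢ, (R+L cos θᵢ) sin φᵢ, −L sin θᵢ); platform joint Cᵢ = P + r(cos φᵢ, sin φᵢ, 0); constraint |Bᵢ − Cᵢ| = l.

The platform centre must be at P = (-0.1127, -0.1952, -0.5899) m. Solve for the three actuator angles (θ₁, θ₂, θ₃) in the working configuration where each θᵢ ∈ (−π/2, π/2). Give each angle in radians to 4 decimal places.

rotate P by −φ1: (-0.1127, -0.1952, -0.5899)
  e−x'=0.1727;  (l²−L²−(e−x')²−y'²−z²)/2L = -0.5509
  θ1 = atan2(B,A) + arccos(C/0.6147) = 1.3959
φ2=120.0° → target in arm frame (-0.1127, 0.1952)
  A cos θ + B sin θ = C:  0.1727·cos θ + -0.5899·sin θ = -0.5509
  √(A²+B²)=0.6147;  θ2 = -1.2860+2.6819 ≈ 1.3959
arm 3 (φ=240.0°): x'=0.2254, y'=0.0000
  A cos θ + B sin θ = C:  -0.1654·cos θ + -0.5899·sin θ = -0.4382
  √(A²+B²)=0.6126;  θ3 = -1.8442+2.3677 ≈ 0.5235

θ₁ = 1.3959, θ₂ = 1.3959, θ₃ = 0.5235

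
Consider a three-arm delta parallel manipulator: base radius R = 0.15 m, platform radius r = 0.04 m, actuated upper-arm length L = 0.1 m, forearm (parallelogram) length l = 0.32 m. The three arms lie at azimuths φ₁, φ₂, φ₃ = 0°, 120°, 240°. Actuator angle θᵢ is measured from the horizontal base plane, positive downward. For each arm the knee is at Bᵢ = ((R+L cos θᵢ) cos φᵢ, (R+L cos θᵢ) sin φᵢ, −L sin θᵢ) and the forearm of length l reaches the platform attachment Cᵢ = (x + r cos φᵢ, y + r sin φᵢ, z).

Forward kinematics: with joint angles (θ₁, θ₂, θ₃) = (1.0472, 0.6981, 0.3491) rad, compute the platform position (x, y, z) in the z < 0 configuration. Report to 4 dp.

(-0.0600, -0.0323, -0.3167)

φ1=0.0°: virtual centre (0.1600, 0.0000, -0.0866), radius l
centre 2 = (0.1866·cos120.0°, 0.1866·sin120.0°, -0.0643) = (-0.0933, 0.1616, -0.0643)
centre 3 = (0.2040·cos240.0°, 0.2040·sin240.0°, -0.0342) = (-0.1020, -0.1766, -0.0342)
eliminate P² terms by subtracting sphere 1 from 2 and 3
[-0.5066 0.3232 0.0447]·P = 0.0059;  [-0.5240 -0.3533 0.1048]·P = 0.0097
det = 0.3483;  x = -0.0149+0.1425z,  y = -0.0053+0.0852z
sphere 1 gives Az²+Bz+C=0 with A=1.0276, B=0.1224, C=-0.0643;  B²−4AC=0.2792;  roots -0.3167, 0.1975;  negative root z = -0.3167
x = -0.0600, y = -0.0323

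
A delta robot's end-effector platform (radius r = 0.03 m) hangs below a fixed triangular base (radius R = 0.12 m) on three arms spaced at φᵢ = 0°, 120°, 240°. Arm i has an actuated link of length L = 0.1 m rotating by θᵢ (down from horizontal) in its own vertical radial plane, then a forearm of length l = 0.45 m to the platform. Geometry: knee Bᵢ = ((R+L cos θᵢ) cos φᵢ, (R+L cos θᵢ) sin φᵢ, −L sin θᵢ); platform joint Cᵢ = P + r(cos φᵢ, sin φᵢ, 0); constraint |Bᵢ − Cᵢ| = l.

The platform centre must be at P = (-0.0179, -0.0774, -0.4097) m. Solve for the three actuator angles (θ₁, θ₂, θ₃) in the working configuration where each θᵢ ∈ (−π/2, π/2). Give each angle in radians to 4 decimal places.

rotate P by −φ1: (-0.0179, -0.0774, -0.4097)
  e−x'=0.1079;  (l²−L²−(e−x')²−y'²−z²)/2L = 0.0351
  √(A²+B²)=0.4237;  θ1 = -1.3133+1.4879 ≈ 0.1747
arm 2 (φ=120.0°): x'=-0.0581, y'=0.0542
  A cos θ + B sin θ = C:  0.1481·cos θ + -0.4097·sin θ = -0.0011
  θ2 = atan2(B,A) + arccos(C/0.4356) = 0.3493
rotate P by −φ3: (0.0760, 0.0232, -0.4097)
  e−x'=0.0140;  (l²−L²−(e−x')²−y'²−z²)/2L = 0.1196
  √(A²+B²)=0.4099;  θ3 = -1.5366+1.2749 ≈ -0.2617

θ₁ = 0.1747, θ₂ = 0.3493, θ₃ = -0.2617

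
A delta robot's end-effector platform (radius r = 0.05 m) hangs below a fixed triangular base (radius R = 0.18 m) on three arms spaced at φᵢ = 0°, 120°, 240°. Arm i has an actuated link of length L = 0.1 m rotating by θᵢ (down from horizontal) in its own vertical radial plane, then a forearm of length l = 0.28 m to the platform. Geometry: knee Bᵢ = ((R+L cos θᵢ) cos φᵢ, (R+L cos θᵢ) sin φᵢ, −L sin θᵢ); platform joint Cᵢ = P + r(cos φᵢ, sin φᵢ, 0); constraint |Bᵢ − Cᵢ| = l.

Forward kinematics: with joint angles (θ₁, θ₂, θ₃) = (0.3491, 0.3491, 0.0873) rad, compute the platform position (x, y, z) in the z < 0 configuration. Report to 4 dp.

(-0.0082, -0.0141, -0.1901)

O1 = (0.2240·cos0.0°, 0.2240·sin0.0°, -0.0342) = (0.2240, 0.0000, -0.0342)
O2 = (0.2240·cos120.0°, 0.2240·sin120.0°, -0.0342) = (-0.1120, 0.1940, -0.0342)
arm 3 at φ=240.0°: e+L cos θ3 = 0.2296;  O3 = (-0.1148, -0.1989, -0.0087)
eliminate P² terms by subtracting sphere 1 from 2 and 3
[-0.6719 0.3879 0.0000]·P = 0.0000;  [-0.6776 -0.3977 0.0510]·P = 0.0015
det = 0.5301;  x = -0.0011+0.0373z,  y = -0.0019+0.0646z
into |P−O₁|² = l²: 1.0056z² + 0.0514z + -0.0266 = 0;  Δ = 0.1096;  z = -0.1901 or 0.1390 → z<0 root = -0.1901
x = -0.0082, y = -0.0141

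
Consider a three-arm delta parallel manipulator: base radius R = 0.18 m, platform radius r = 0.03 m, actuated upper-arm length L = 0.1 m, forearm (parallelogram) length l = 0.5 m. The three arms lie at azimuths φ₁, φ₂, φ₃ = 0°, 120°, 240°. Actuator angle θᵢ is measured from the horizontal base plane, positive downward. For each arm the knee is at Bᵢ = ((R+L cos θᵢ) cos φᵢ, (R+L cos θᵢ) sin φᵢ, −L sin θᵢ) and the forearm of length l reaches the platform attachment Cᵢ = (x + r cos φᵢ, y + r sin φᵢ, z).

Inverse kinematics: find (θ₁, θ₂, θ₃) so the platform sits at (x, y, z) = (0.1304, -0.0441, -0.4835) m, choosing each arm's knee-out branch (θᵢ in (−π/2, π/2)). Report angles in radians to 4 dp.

θ₁ = 0.0002, θ₂ = 1.1347, θ₃ = 0.7852

arm 1 (φ=0.0°): x'=0.1304, y'=-0.0441
  A cos θ + B sin θ = C:  0.0196·cos θ + -0.4835·sin θ = 0.0195
  γ=atan2(-0.4835,0.0196)=-1.5303;  ψ=arccos(0.0403)=1.5305;  θ1=γ+ψ≈0.0002
φ2=120.0° → target in arm frame (-0.1034, -0.0909)
  A=0.2534, B=-0.4835, C=(l²−L²−A²−y'²−z²)/(2L)=-0.3312
  γ=atan2(-0.4835,0.2534)=-1.0881;  ψ=arccos(-0.6067)=2.2227;  θ2=γ+ψ≈1.1347
rotate P by −φ3: (-0.0270, 0.1350, -0.4835)
  e−x'=0.1770;  (l²−L²−(e−x')²−y'²−z²)/2L = -0.2166
  θ3 = atan2(B,A) + arccos(C/0.5149) = 0.7852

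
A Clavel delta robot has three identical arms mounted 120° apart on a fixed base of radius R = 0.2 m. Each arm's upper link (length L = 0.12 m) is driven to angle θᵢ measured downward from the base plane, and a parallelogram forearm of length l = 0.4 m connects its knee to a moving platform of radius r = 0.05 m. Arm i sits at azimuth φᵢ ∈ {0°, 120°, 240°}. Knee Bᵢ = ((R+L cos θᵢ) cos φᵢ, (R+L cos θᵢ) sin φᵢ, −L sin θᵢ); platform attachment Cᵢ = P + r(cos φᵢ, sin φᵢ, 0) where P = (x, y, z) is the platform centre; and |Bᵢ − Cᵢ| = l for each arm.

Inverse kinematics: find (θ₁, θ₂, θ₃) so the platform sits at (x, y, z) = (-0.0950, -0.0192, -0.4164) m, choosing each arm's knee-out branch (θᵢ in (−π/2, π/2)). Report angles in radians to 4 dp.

arm 1 (φ=0.0°): x'=-0.0950, y'=-0.0192
  A=0.2450, B=-0.4164, C=(l²−L²−A²−y'²−z²)/(2L)=-0.3674
  √(A²+B²)=0.4831;  θ1 = -1.0390+2.4349 ≈ 1.3959
φ2=120.0° → target in arm frame (0.0309, 0.0919)
  A=0.1191, B=-0.4164, C=(l²−L²−A²−y'²−z²)/(2L)=-0.2101
  θ2 = atan2(B,A) + arccos(C/0.4331) = 0.7851
arm 3 (φ=240.0°): x'=0.0641, y'=-0.0727
  A=0.0859, B=-0.4164, C=(l²−L²−A²−y'²−z²)/(2L)=-0.1685
  θ3 = atan2(B,A) + arccos(C/0.4252) = 0.6109

θ₁ = 1.3959, θ₂ = 0.7851, θ₃ = 0.6109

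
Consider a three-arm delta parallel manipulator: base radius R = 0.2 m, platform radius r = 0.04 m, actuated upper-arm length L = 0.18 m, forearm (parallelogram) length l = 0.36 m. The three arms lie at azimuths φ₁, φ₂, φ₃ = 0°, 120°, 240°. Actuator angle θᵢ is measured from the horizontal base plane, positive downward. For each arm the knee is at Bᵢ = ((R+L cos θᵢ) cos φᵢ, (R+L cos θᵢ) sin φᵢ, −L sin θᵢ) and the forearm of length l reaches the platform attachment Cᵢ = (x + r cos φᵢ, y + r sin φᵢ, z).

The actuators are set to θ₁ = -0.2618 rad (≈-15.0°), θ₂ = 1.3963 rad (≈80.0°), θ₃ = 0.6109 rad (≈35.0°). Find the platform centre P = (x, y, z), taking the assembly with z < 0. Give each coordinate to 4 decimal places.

S1 = (0.3339·cos0.0°, 0.3339·sin0.0°, 0.0466) = (0.3339, 0.0000, 0.0466)
arm 2 at φ=120.0°: (R−r)+L cos θ2 = 0.1913;  S2 = (-0.0956, 0.1656, -0.1773)
arm 3 at φ=240.0°: (R−r)+L cos θ3 = 0.3074;  S3 = (-0.1537, -0.2663, -0.1032)
eliminate P² terms by subtracting sphere 1 from 2 and 3
plane₁₂: -0.8590x+0.3313y+-0.4477z = -0.0456
Cramer: x(z) = 0.0347-0.4327z;  y(z) = -0.0477+0.2296z
into |P−S₁|² = l²: 1.2399z² + 0.1438z + -0.0357 = 0;  Δ = 0.1976;  z = -0.2372 or 0.1213 → z<0 root = -0.2372
x = 0.1374, y = -0.1022

(0.1374, -0.1022, -0.2372)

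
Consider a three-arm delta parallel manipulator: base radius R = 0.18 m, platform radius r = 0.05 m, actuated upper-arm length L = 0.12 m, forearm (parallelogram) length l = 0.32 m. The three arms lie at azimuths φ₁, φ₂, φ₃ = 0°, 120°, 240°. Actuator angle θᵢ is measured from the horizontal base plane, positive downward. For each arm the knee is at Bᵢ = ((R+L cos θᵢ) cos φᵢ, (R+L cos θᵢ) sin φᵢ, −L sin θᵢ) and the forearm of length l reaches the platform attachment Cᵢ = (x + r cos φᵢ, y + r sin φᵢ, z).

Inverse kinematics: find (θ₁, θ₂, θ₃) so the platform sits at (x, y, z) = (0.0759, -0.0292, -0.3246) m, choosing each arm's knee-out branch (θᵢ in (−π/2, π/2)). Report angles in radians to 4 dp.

θ₁ = 0.4362, θ₂ = 1.2214, θ₃ = 0.9599

arm 1 (φ=0.0°): x'=0.0759, y'=-0.0292
  e−x'=0.0541;  (l²−L²−(e−x')²−y'²−z²)/2L = -0.0881
  θ1 = atan2(B,A) + arccos(C/0.3291) = 0.4362
rotate P by −φ2: (-0.0632, -0.0511, -0.3246)
  A=0.1932, B=-0.3246, C=(l²−L²−A²−y'²−z²)/(2L)=-0.2388
  γ=atan2(-0.3246,0.1932)=-1.0338;  ψ=arccos(-0.6322)=2.2552;  θ2=γ+ψ≈1.2214
arm 3 (φ=240.0°): x'=-0.0127, y'=0.0803
  A cos θ + B sin θ = C:  0.1427·cos θ + -0.3246·sin θ = -0.1840
  θ3 = atan2(B,A) + arccos(C/0.3546) = 0.9599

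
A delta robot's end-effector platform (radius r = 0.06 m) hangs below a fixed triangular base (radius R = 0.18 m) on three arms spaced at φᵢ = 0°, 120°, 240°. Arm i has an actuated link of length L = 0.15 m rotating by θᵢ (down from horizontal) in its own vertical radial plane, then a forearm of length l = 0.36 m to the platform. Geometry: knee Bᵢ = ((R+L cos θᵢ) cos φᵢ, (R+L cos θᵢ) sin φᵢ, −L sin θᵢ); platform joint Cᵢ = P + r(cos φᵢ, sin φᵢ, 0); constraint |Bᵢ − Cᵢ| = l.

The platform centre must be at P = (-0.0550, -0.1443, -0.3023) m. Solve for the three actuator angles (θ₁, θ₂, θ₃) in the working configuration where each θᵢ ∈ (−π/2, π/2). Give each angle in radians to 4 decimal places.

θ₁ = 0.8727, θ₂ = 1.0472, θ₃ = -0.2617

rotate P by −φ1: (-0.0550, -0.1443, -0.3023)
  A cos θ + B sin θ = C:  0.1750·cos θ + -0.3023·sin θ = -0.1191
  γ=atan2(-0.3023,0.1750)=-1.0460;  ψ=arccos(-0.3410)=1.9188;  θ1=γ+ψ≈0.8727
arm 2 (φ=120.0°): x'=-0.0975, y'=0.1198
  A=0.2175, B=-0.3023, C=(l²−L²−A²−y'²−z²)/(2L)=-0.1531
  √(A²+B²)=0.3724;  θ2 = -0.9472+1.9944 ≈ 1.0472
φ3=240.0° → target in arm frame (0.1525, 0.0245)
  A cos θ + B sin θ = C:  -0.0325·cos θ + -0.3023·sin θ = 0.0469
  θ3 = atan2(B,A) + arccos(C/0.3040) = -0.2617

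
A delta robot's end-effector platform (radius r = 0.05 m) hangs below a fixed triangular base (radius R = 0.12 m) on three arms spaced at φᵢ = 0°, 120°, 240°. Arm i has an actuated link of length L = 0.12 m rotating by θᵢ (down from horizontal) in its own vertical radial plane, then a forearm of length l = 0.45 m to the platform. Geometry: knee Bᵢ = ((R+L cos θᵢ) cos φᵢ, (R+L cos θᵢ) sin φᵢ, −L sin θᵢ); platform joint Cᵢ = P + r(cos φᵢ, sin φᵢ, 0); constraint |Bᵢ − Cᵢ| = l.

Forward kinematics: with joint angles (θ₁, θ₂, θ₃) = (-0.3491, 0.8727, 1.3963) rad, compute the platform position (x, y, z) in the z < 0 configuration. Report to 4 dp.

(0.2636, 0.1047, -0.3891)

φ1=0.0°: virtual centre (0.1828, 0.0000, 0.0410), radius l
centre 2 = (0.1471·cos120.0°, 0.1471·sin120.0°, -0.0919) = (-0.0736, 0.1274, -0.0919)
arm 3 at φ=240.0°: ρ3 = 0.0908;  centre 3 = (-0.0454, -0.0787, -0.1182)
eliminate P² terms by subtracting sphere 1 from 2 and 3
linear system: -0.5127x+0.2548y = -0.0050−-0.2659z; -0.4564x+-0.1573y = -0.0129−-0.3184z
det = 0.1970;  x = 0.0206+-0.6245z,  y = 0.0219+-0.2127z
into |P−centre ₁|² = l²: 1.4352z² + 0.1111z + -0.1740 = 0;  Δ = 1.0115;  z = -0.3891 or 0.3117 → z<0 root = -0.3891
x = 0.2636, y = 0.1047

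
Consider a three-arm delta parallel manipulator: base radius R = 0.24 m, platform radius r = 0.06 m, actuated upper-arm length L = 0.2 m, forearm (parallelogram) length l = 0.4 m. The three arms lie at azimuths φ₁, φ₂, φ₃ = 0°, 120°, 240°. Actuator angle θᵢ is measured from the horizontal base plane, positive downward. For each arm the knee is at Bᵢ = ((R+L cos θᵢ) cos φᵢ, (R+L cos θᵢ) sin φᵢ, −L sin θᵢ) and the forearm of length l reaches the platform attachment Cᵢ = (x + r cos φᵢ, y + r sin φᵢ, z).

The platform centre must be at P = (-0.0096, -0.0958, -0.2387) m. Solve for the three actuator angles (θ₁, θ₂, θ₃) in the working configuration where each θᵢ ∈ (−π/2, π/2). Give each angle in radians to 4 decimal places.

φ1=0.0° → target in arm frame (-0.0096, -0.0958)
  e−x'=0.1896;  (l²−L²−(e−x')²−y'²−z²)/2L = 0.0447
  √(A²+B²)=0.3048;  θ1 = -0.8995+1.4235 ≈ 0.5240
arm 2 (φ=120.0°): x'=-0.0782, y'=0.0562
  A=0.2582, B=-0.2387, C=(l²−L²−A²−y'²−z²)/(2L)=-0.0170
  γ=atan2(-0.2387,0.2582)=-0.7462;  ψ=arccos(-0.0483)=1.6191;  θ2=γ+ψ≈0.8728
rotate P by −φ3: (0.0878, 0.0396, -0.2387)
  e−x'=0.0922;  (l²−L²−(e−x')²−y'²−z²)/2L = 0.1324
  θ3 = atan2(B,A) + arccos(C/0.2559) = -0.1749

θ₁ = 0.5240, θ₂ = 0.8728, θ₃ = -0.1749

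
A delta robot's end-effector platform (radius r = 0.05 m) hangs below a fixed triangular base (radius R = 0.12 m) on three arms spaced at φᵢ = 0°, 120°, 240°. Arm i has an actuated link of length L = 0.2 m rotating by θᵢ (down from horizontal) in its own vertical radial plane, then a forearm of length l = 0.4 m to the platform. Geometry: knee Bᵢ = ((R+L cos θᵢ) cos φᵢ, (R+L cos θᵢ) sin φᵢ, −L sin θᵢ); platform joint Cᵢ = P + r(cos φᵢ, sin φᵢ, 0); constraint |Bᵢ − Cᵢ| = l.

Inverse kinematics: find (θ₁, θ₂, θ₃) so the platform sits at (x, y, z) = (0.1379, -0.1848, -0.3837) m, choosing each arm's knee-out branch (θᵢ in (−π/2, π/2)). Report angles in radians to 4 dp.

θ₁ = 0.2620, θ₂ = 1.3094, θ₃ = 0.4366

arm 1 (φ=0.0°): x'=0.1379, y'=-0.1848
  A cos θ + B sin θ = C:  -0.0679·cos θ + -0.3837·sin θ = -0.1650
  γ=atan2(-0.3837,-0.0679)=-1.7459;  ψ=arccos(-0.4234)=2.0079;  θ1=γ+ψ≈0.2620
rotate P by −φ2: (-0.2290, -0.0270, -0.3837)
  A cos θ + B sin θ = C:  0.2990·cos θ + -0.3837·sin θ = -0.2934
  θ2 = atan2(B,A) + arccos(C/0.4864) = 1.3094
rotate P by −φ3: (0.0911, 0.2118, -0.3837)
  A cos θ + B sin θ = C:  -0.0211·cos θ + -0.3837·sin θ = -0.1814
  γ=atan2(-0.3837,-0.0211)=-1.6257;  ψ=arccos(-0.4719)=2.0623;  θ3=γ+ψ≈0.4366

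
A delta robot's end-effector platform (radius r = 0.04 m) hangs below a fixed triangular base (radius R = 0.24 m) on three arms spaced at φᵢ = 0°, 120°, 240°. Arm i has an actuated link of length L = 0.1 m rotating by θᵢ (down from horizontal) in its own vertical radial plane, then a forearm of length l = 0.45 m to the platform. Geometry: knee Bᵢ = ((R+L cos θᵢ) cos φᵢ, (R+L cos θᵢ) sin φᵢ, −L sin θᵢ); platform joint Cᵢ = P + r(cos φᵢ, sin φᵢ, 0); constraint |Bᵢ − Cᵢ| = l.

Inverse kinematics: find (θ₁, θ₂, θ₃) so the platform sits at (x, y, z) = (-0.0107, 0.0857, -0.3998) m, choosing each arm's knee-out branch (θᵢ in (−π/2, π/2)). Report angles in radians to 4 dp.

θ₁ = 0.6977, θ₂ = 0.0872, θ₃ = 1.0470

rotate P by −φ1: (-0.0107, 0.0857, -0.3998)
  e−x'=0.2107;  (l²−L²−(e−x')²−y'²−z²)/2L = -0.0954
  √(A²+B²)=0.4519;  θ1 = -1.0858+1.7835 ≈ 0.6977
rotate P by −φ2: (0.0796, -0.0336, -0.3998)
  A cos θ + B sin θ = C:  0.1204·cos θ + -0.3998·sin θ = 0.0851
  θ2 = atan2(B,A) + arccos(C/0.4175) = 0.0872
rotate P by −φ3: (-0.0689, -0.0521, -0.3998)
  e−x'=0.2689;  (l²−L²−(e−x')²−y'²−z²)/2L = -0.2117
  √(A²+B²)=0.4818;  θ3 = -0.9788+2.0258 ≈ 1.0470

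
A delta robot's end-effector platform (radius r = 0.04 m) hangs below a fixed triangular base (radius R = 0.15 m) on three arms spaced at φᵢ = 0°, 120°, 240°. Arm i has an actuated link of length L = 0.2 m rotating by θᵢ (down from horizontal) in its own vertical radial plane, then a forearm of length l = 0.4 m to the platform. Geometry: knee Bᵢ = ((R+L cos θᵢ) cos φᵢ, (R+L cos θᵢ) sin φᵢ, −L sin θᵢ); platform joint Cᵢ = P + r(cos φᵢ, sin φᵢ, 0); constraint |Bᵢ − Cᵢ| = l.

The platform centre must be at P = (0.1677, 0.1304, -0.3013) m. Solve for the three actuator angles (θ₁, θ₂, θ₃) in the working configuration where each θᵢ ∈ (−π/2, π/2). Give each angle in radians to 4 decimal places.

θ₁ = -0.2617, θ₂ = 0.4364, θ₃ = 1.2219

rotate P by −φ1: (0.1677, 0.1304, -0.3013)
  A cos θ + B sin θ = C:  -0.0577·cos θ + -0.3013·sin θ = 0.0222
  θ1 = atan2(B,A) + arccos(C/0.3068) = -0.2617
φ2=120.0° → target in arm frame (0.0291, -0.2104)
  e−x'=0.0809;  (l²−L²−(e−x')²−y'²−z²)/2L = -0.0540
  √(A²+B²)=0.3120;  θ2 = -1.3084+1.7449 ≈ 0.4364
rotate P by −φ3: (-0.1968, 0.0800, -0.3013)
  A=0.3068, B=-0.3013, C=(l²−L²−A²−y'²−z²)/(2L)=-0.1783
  θ3 = atan2(B,A) + arccos(C/0.4300) = 1.2219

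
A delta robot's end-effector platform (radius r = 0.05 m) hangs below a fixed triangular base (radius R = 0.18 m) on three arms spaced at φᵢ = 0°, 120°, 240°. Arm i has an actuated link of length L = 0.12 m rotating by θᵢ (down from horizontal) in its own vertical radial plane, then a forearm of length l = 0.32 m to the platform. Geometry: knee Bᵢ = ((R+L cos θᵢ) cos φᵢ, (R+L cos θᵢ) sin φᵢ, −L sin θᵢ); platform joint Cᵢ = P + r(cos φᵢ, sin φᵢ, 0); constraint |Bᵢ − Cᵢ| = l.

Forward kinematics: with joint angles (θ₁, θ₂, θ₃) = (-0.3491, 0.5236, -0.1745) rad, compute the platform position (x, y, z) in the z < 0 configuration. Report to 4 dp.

centre 1 = (0.2428·cos0.0°, 0.2428·sin0.0°, 0.0410) = (0.2428, 0.0000, 0.0410)
φ2=120.0°: virtual centre (-0.1170, 0.2026, -0.0600), radius l
φ3=240.0°: virtual centre (-0.1241, -0.2149, 0.0208), radius l
eliminate P² terms by subtracting sphere 1 from 2 and 3
linear system: -0.7194x+0.4052y = -0.0023−-0.2021z; -0.7337x+-0.4299y = 0.0014−-0.0404z
Cramer: x(z) = 0.0007-0.1702z;  y(z) = -0.0045+0.1965z
quadratic in z: (1.0676)z²+(-0.0014)z+(-0.0421)=0, √Δ=0.4240 → z ∈ {-0.1979, 0.1992}; z = -0.1979 (taking z<0)
x = 0.0344, y = -0.0433

(0.0344, -0.0433, -0.1979)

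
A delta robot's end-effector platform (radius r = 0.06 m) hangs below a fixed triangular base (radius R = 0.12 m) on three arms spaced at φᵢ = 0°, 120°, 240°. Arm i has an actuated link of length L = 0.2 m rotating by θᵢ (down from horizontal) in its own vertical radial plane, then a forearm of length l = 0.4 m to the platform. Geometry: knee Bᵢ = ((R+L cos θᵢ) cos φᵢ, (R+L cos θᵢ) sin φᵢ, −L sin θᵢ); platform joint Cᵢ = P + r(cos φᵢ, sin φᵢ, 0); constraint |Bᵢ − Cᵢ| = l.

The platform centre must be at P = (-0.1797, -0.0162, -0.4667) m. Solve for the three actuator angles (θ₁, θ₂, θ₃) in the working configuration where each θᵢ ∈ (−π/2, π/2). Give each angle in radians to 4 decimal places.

φ1=0.0° → target in arm frame (-0.1797, -0.0162)
  A cos θ + B sin θ = C:  0.2397·cos θ + -0.4667·sin θ = -0.3888
  θ1 = atan2(B,A) + arccos(C/0.5247) = 1.3092
rotate P by −φ2: (0.0758, 0.1637, -0.4667)
  A=-0.0158, B=-0.4667, C=(l²−L²−A²−y'²−z²)/(2L)=-0.3122
  γ=atan2(-0.4667,-0.0158)=-1.6047;  ψ=arccos(-0.6685)=2.3030;  θ2=γ+ψ≈0.6983
rotate P by −φ3: (0.1039, -0.1475, -0.4667)
  A cos θ + B sin θ = C:  -0.0439·cos θ + -0.4667·sin θ = -0.3037
  √(A²+B²)=0.4688;  θ3 = -1.6645+2.2757 ≈ 0.6112

θ₁ = 1.3092, θ₂ = 0.6983, θ₃ = 0.6112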